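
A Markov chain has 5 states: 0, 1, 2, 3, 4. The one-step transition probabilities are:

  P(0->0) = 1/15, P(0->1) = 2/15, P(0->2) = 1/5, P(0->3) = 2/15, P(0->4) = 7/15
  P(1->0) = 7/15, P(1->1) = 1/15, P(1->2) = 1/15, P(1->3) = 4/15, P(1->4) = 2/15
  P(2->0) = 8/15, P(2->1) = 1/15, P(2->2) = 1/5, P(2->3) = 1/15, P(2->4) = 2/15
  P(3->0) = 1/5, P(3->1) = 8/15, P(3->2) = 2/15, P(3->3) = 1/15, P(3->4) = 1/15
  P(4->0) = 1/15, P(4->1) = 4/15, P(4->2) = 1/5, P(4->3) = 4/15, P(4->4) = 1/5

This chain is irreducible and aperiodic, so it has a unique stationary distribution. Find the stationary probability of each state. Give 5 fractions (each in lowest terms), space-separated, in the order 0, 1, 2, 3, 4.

The stationary distribution satisfies pi = pi * P, i.e.:
  pi_0 = 1/15*pi_0 + 7/15*pi_1 + 8/15*pi_2 + 1/5*pi_3 + 1/15*pi_4
  pi_1 = 2/15*pi_0 + 1/15*pi_1 + 1/15*pi_2 + 8/15*pi_3 + 4/15*pi_4
  pi_2 = 1/5*pi_0 + 1/15*pi_1 + 1/5*pi_2 + 2/15*pi_3 + 1/5*pi_4
  pi_3 = 2/15*pi_0 + 4/15*pi_1 + 1/15*pi_2 + 1/15*pi_3 + 4/15*pi_4
  pi_4 = 7/15*pi_0 + 2/15*pi_1 + 2/15*pi_2 + 1/15*pi_3 + 1/5*pi_4
with normalization: pi_0 + pi_1 + pi_2 + pi_3 + pi_4 = 1.

Using the first 4 balance equations plus normalization, the linear system A*pi = b is:
  [-14/15, 7/15, 8/15, 1/5, 1/15] . pi = 0
  [2/15, -14/15, 1/15, 8/15, 4/15] . pi = 0
  [1/5, 1/15, -4/5, 2/15, 1/5] . pi = 0
  [2/15, 4/15, 1/15, -14/15, 4/15] . pi = 0
  [1, 1, 1, 1, 1] . pi = 1

Solving yields:
  pi_0 = 9155/37141
  pi_1 = 7623/37141
  pi_2 = 5996/37141
  pi_3 = 6237/37141
  pi_4 = 8130/37141

Verification (pi * P):
  9155/37141*1/15 + 7623/37141*7/15 + 5996/37141*8/15 + 6237/37141*1/5 + 8130/37141*1/15 = 9155/37141 = pi_0  (ok)
  9155/37141*2/15 + 7623/37141*1/15 + 5996/37141*1/15 + 6237/37141*8/15 + 8130/37141*4/15 = 7623/37141 = pi_1  (ok)
  9155/37141*1/5 + 7623/37141*1/15 + 5996/37141*1/5 + 6237/37141*2/15 + 8130/37141*1/5 = 5996/37141 = pi_2  (ok)
  9155/37141*2/15 + 7623/37141*4/15 + 5996/37141*1/15 + 6237/37141*1/15 + 8130/37141*4/15 = 6237/37141 = pi_3  (ok)
  9155/37141*7/15 + 7623/37141*2/15 + 5996/37141*2/15 + 6237/37141*1/15 + 8130/37141*1/5 = 8130/37141 = pi_4  (ok)

Answer: 9155/37141 7623/37141 5996/37141 6237/37141 8130/37141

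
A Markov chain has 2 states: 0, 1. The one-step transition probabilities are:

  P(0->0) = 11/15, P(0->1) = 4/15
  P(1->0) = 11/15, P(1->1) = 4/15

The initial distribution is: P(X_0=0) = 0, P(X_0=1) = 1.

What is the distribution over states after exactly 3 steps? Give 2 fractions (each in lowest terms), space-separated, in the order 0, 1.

Propagating the distribution step by step (d_{t+1} = d_t * P):
d_0 = (0=0, 1=1)
  d_1[0] = 0*11/15 + 1*11/15 = 11/15
  d_1[1] = 0*4/15 + 1*4/15 = 4/15
d_1 = (0=11/15, 1=4/15)
  d_2[0] = 11/15*11/15 + 4/15*11/15 = 11/15
  d_2[1] = 11/15*4/15 + 4/15*4/15 = 4/15
d_2 = (0=11/15, 1=4/15)
  d_3[0] = 11/15*11/15 + 4/15*11/15 = 11/15
  d_3[1] = 11/15*4/15 + 4/15*4/15 = 4/15
d_3 = (0=11/15, 1=4/15)

Answer: 11/15 4/15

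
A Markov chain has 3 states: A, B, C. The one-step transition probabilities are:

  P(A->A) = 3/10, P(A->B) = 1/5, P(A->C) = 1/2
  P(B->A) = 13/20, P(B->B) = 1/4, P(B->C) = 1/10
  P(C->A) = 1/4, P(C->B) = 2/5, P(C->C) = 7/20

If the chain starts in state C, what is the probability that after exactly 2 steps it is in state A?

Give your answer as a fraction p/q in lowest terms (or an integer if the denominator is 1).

Computing P^2 by repeated multiplication:
P^1 =
  A: [3/10, 1/5, 1/2]
  B: [13/20, 1/4, 1/10]
  C: [1/4, 2/5, 7/20]
P^2 =
  A: [69/200, 31/100, 69/200]
  B: [153/400, 93/400, 77/200]
  C: [169/400, 29/100, 23/80]

(P^2)[C -> A] = 169/400

Answer: 169/400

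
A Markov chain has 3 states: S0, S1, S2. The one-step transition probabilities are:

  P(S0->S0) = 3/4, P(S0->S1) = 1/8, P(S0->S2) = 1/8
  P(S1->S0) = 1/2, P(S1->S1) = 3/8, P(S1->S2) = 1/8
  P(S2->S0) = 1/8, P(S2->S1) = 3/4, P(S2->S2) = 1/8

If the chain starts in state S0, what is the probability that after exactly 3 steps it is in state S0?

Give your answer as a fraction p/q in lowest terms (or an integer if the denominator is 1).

Computing P^3 by repeated multiplication:
P^1 =
  S0: [3/4, 1/8, 1/8]
  S1: [1/2, 3/8, 1/8]
  S2: [1/8, 3/4, 1/8]
P^2 =
  S0: [41/64, 15/64, 1/8]
  S1: [37/64, 19/64, 1/8]
  S2: [31/64, 25/64, 1/8]
P^3 =
  S0: [157/256, 67/256, 1/8]
  S1: [153/256, 71/256, 1/8]
  S2: [147/256, 77/256, 1/8]

(P^3)[S0 -> S0] = 157/256

Answer: 157/256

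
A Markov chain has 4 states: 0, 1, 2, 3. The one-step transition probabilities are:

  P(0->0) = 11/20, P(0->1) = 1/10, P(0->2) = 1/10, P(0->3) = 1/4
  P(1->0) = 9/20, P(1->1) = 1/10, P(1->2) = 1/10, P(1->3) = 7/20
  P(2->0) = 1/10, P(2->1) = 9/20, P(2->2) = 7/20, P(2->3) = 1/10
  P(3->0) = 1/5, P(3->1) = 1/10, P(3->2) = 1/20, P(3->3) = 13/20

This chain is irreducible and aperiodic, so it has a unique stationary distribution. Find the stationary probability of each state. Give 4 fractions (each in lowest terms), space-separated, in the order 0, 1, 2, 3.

The stationary distribution satisfies pi = pi * P, i.e.:
  pi_0 = 11/20*pi_0 + 9/20*pi_1 + 1/10*pi_2 + 1/5*pi_3
  pi_1 = 1/10*pi_0 + 1/10*pi_1 + 9/20*pi_2 + 1/10*pi_3
  pi_2 = 1/10*pi_0 + 1/10*pi_1 + 7/20*pi_2 + 1/20*pi_3
  pi_3 = 1/4*pi_0 + 7/20*pi_1 + 1/10*pi_2 + 13/20*pi_3
with normalization: pi_0 + pi_1 + pi_2 + pi_3 = 1.

Using the first 3 balance equations plus normalization, the linear system A*pi = b is:
  [-9/20, 9/20, 1/10, 1/5] . pi = 0
  [1/10, -9/10, 9/20, 1/10] . pi = 0
  [1/10, 1/10, -13/20, 1/20] . pi = 0
  [1, 1, 1, 1] . pi = 1

Solving yields:
  pi_0 = 1223/3554
  pi_1 = 487/3554
  pi_2 = 188/1777
  pi_3 = 734/1777

Verification (pi * P):
  1223/3554*11/20 + 487/3554*9/20 + 188/1777*1/10 + 734/1777*1/5 = 1223/3554 = pi_0  (ok)
  1223/3554*1/10 + 487/3554*1/10 + 188/1777*9/20 + 734/1777*1/10 = 487/3554 = pi_1  (ok)
  1223/3554*1/10 + 487/3554*1/10 + 188/1777*7/20 + 734/1777*1/20 = 188/1777 = pi_2  (ok)
  1223/3554*1/4 + 487/3554*7/20 + 188/1777*1/10 + 734/1777*13/20 = 734/1777 = pi_3  (ok)

Answer: 1223/3554 487/3554 188/1777 734/1777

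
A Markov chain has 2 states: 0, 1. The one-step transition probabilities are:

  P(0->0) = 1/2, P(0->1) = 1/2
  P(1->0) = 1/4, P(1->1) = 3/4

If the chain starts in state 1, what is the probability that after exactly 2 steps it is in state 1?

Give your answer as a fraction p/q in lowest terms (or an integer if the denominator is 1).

Answer: 11/16

Derivation:
Computing P^2 by repeated multiplication:
P^1 =
  0: [1/2, 1/2]
  1: [1/4, 3/4]
P^2 =
  0: [3/8, 5/8]
  1: [5/16, 11/16]

(P^2)[1 -> 1] = 11/16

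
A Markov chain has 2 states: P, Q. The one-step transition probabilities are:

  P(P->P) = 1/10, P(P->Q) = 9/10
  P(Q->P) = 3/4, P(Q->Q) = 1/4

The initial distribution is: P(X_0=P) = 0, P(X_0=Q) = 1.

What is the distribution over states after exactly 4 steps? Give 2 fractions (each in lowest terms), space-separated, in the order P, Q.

Answer: 11949/32000 20051/32000

Derivation:
Propagating the distribution step by step (d_{t+1} = d_t * P):
d_0 = (P=0, Q=1)
  d_1[P] = 0*1/10 + 1*3/4 = 3/4
  d_1[Q] = 0*9/10 + 1*1/4 = 1/4
d_1 = (P=3/4, Q=1/4)
  d_2[P] = 3/4*1/10 + 1/4*3/4 = 21/80
  d_2[Q] = 3/4*9/10 + 1/4*1/4 = 59/80
d_2 = (P=21/80, Q=59/80)
  d_3[P] = 21/80*1/10 + 59/80*3/4 = 927/1600
  d_3[Q] = 21/80*9/10 + 59/80*1/4 = 673/1600
d_3 = (P=927/1600, Q=673/1600)
  d_4[P] = 927/1600*1/10 + 673/1600*3/4 = 11949/32000
  d_4[Q] = 927/1600*9/10 + 673/1600*1/4 = 20051/32000
d_4 = (P=11949/32000, Q=20051/32000)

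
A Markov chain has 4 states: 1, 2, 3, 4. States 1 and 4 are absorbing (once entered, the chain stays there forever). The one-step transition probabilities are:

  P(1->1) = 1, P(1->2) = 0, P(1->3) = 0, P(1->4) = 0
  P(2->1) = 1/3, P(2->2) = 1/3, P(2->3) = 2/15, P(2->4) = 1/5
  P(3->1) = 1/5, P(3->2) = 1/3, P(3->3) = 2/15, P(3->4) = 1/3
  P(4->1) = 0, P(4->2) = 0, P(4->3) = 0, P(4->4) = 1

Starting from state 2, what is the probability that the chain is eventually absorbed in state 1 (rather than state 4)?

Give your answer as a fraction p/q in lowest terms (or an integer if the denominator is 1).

Let a_i = P(absorbed in 1 | start in state i).
Boundary conditions: a_1 = 1, a_4 = 0.
For each transient state i, a_i = sum_j P(i->j) * a_j:
  a_2 = 1/3*a_1 + 1/3*a_2 + 2/15*a_3 + 1/5*a_4
  a_3 = 1/5*a_1 + 1/3*a_2 + 2/15*a_3 + 1/3*a_4

Substituting a_1 = 1 and a_4 = 0, rearrange to (I - Q) a = r where r[i] = P(i -> 1):
  [2/3, -2/15] . (a_2, a_3) = 1/3
  [-1/3, 13/15] . (a_2, a_3) = 1/5

Solving yields:
  a_2 = 71/120
  a_3 = 11/24

Starting state is 2, so the absorption probability is a_2 = 71/120.

Answer: 71/120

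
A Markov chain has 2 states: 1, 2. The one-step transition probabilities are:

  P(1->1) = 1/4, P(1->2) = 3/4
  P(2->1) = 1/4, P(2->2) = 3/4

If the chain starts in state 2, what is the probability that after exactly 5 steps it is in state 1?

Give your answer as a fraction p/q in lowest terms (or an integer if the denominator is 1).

Answer: 1/4

Derivation:
Computing P^5 by repeated multiplication:
P^1 =
  1: [1/4, 3/4]
  2: [1/4, 3/4]
P^2 =
  1: [1/4, 3/4]
  2: [1/4, 3/4]
P^3 =
  1: [1/4, 3/4]
  2: [1/4, 3/4]
P^4 =
  1: [1/4, 3/4]
  2: [1/4, 3/4]
P^5 =
  1: [1/4, 3/4]
  2: [1/4, 3/4]

(P^5)[2 -> 1] = 1/4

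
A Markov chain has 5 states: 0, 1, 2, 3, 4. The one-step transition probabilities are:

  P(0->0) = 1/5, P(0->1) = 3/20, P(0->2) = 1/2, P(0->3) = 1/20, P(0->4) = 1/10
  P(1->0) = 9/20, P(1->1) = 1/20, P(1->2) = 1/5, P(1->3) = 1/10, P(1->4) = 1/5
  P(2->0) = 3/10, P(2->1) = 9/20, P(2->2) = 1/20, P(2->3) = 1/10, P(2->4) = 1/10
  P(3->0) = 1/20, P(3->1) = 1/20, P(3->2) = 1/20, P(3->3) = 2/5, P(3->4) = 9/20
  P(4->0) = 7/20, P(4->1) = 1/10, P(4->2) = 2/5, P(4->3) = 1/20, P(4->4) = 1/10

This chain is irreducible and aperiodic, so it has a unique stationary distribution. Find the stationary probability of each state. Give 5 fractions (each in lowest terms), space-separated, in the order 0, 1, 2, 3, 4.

Answer: 51277/182829 34729/182829 15846/60943 20392/182829 9631/60943

Derivation:
The stationary distribution satisfies pi = pi * P, i.e.:
  pi_0 = 1/5*pi_0 + 9/20*pi_1 + 3/10*pi_2 + 1/20*pi_3 + 7/20*pi_4
  pi_1 = 3/20*pi_0 + 1/20*pi_1 + 9/20*pi_2 + 1/20*pi_3 + 1/10*pi_4
  pi_2 = 1/2*pi_0 + 1/5*pi_1 + 1/20*pi_2 + 1/20*pi_3 + 2/5*pi_4
  pi_3 = 1/20*pi_0 + 1/10*pi_1 + 1/10*pi_2 + 2/5*pi_3 + 1/20*pi_4
  pi_4 = 1/10*pi_0 + 1/5*pi_1 + 1/10*pi_2 + 9/20*pi_3 + 1/10*pi_4
with normalization: pi_0 + pi_1 + pi_2 + pi_3 + pi_4 = 1.

Using the first 4 balance equations plus normalization, the linear system A*pi = b is:
  [-4/5, 9/20, 3/10, 1/20, 7/20] . pi = 0
  [3/20, -19/20, 9/20, 1/20, 1/10] . pi = 0
  [1/2, 1/5, -19/20, 1/20, 2/5] . pi = 0
  [1/20, 1/10, 1/10, -3/5, 1/20] . pi = 0
  [1, 1, 1, 1, 1] . pi = 1

Solving yields:
  pi_0 = 51277/182829
  pi_1 = 34729/182829
  pi_2 = 15846/60943
  pi_3 = 20392/182829
  pi_4 = 9631/60943

Verification (pi * P):
  51277/182829*1/5 + 34729/182829*9/20 + 15846/60943*3/10 + 20392/182829*1/20 + 9631/60943*7/20 = 51277/182829 = pi_0  (ok)
  51277/182829*3/20 + 34729/182829*1/20 + 15846/60943*9/20 + 20392/182829*1/20 + 9631/60943*1/10 = 34729/182829 = pi_1  (ok)
  51277/182829*1/2 + 34729/182829*1/5 + 15846/60943*1/20 + 20392/182829*1/20 + 9631/60943*2/5 = 15846/60943 = pi_2  (ok)
  51277/182829*1/20 + 34729/182829*1/10 + 15846/60943*1/10 + 20392/182829*2/5 + 9631/60943*1/20 = 20392/182829 = pi_3  (ok)
  51277/182829*1/10 + 34729/182829*1/5 + 15846/60943*1/10 + 20392/182829*9/20 + 9631/60943*1/10 = 9631/60943 = pi_4  (ok)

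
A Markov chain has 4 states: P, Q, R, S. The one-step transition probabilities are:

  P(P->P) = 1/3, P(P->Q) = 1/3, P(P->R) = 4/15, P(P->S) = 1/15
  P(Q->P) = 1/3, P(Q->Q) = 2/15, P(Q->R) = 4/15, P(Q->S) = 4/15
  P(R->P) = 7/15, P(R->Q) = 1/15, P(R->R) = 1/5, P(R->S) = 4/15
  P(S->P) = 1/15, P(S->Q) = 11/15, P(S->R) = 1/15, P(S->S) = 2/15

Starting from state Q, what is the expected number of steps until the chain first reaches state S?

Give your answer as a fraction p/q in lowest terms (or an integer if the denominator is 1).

Let h_i = expected steps to first reach S from state i.
Boundary: h_S = 0.
First-step equations for the other states:
  h_P = 1 + 1/3*h_P + 1/3*h_Q + 4/15*h_R + 1/15*h_S
  h_Q = 1 + 1/3*h_P + 2/15*h_Q + 4/15*h_R + 4/15*h_S
  h_R = 1 + 7/15*h_P + 1/15*h_Q + 1/5*h_R + 4/15*h_S

Substituting h_S = 0 and rearranging gives the linear system (I - Q) h = 1:
  [2/3, -1/3, -4/15] . (h_P, h_Q, h_R) = 1
  [-1/3, 13/15, -4/15] . (h_P, h_Q, h_R) = 1
  [-7/15, -1/15, 4/5] . (h_P, h_Q, h_R) = 1

Solving yields:
  h_P = 180/29
  h_Q = 150/29
  h_R = 615/116

Starting state is Q, so the expected hitting time is h_Q = 150/29.

Answer: 150/29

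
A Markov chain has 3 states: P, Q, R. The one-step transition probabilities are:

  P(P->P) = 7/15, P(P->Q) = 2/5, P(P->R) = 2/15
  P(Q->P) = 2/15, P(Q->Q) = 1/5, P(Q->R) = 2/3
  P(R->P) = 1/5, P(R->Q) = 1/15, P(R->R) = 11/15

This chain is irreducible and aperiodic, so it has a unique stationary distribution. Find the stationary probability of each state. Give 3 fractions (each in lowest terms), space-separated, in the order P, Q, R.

The stationary distribution satisfies pi = pi * P, i.e.:
  pi_P = 7/15*pi_P + 2/15*pi_Q + 1/5*pi_R
  pi_Q = 2/5*pi_P + 1/5*pi_Q + 1/15*pi_R
  pi_R = 2/15*pi_P + 2/3*pi_Q + 11/15*pi_R
with normalization: pi_P + pi_Q + pi_R = 1.

Using the first 2 balance equations plus normalization, the linear system A*pi = b is:
  [-8/15, 2/15, 1/5] . pi = 0
  [2/5, -4/5, 1/15] . pi = 0
  [1, 1, 1] . pi = 1

Solving yields:
  pi_P = 19/74
  pi_Q = 13/74
  pi_R = 21/37

Verification (pi * P):
  19/74*7/15 + 13/74*2/15 + 21/37*1/5 = 19/74 = pi_P  (ok)
  19/74*2/5 + 13/74*1/5 + 21/37*1/15 = 13/74 = pi_Q  (ok)
  19/74*2/15 + 13/74*2/3 + 21/37*11/15 = 21/37 = pi_R  (ok)

Answer: 19/74 13/74 21/37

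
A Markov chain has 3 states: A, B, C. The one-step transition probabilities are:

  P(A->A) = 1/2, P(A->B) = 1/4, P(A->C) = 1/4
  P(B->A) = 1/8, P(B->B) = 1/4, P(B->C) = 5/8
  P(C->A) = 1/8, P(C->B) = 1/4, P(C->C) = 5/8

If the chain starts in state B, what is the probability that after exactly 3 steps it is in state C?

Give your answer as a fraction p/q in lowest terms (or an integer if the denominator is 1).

Answer: 287/512

Derivation:
Computing P^3 by repeated multiplication:
P^1 =
  A: [1/2, 1/4, 1/4]
  B: [1/8, 1/4, 5/8]
  C: [1/8, 1/4, 5/8]
P^2 =
  A: [5/16, 1/4, 7/16]
  B: [11/64, 1/4, 37/64]
  C: [11/64, 1/4, 37/64]
P^3 =
  A: [31/128, 1/4, 65/128]
  B: [97/512, 1/4, 287/512]
  C: [97/512, 1/4, 287/512]

(P^3)[B -> C] = 287/512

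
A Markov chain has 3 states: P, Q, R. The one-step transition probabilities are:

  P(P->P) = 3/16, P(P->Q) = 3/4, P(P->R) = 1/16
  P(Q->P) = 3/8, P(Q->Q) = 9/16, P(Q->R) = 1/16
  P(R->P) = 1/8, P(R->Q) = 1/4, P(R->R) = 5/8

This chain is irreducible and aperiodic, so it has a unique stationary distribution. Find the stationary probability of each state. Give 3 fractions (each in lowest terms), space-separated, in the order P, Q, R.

The stationary distribution satisfies pi = pi * P, i.e.:
  pi_P = 3/16*pi_P + 3/8*pi_Q + 1/8*pi_R
  pi_Q = 3/4*pi_P + 9/16*pi_Q + 1/4*pi_R
  pi_R = 1/16*pi_P + 1/16*pi_Q + 5/8*pi_R
with normalization: pi_P + pi_Q + pi_R = 1.

Using the first 2 balance equations plus normalization, the linear system A*pi = b is:
  [-13/16, 3/8, 1/8] . pi = 0
  [3/4, -7/16, 1/4] . pi = 0
  [1, 1, 1] . pi = 1

Solving yields:
  pi_P = 2/7
  pi_Q = 4/7
  pi_R = 1/7

Verification (pi * P):
  2/7*3/16 + 4/7*3/8 + 1/7*1/8 = 2/7 = pi_P  (ok)
  2/7*3/4 + 4/7*9/16 + 1/7*1/4 = 4/7 = pi_Q  (ok)
  2/7*1/16 + 4/7*1/16 + 1/7*5/8 = 1/7 = pi_R  (ok)

Answer: 2/7 4/7 1/7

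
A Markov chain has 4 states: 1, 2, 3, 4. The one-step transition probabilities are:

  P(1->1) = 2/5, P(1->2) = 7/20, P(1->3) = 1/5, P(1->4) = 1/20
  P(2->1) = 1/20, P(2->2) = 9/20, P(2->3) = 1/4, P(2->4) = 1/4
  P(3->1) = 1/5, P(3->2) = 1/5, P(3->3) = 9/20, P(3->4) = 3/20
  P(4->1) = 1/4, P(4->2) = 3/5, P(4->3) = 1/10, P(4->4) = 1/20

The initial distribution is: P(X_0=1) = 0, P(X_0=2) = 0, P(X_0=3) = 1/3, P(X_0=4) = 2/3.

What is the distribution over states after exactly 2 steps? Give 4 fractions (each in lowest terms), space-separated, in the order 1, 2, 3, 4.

Answer: 217/1200 77/200 323/1200 33/200

Derivation:
Propagating the distribution step by step (d_{t+1} = d_t * P):
d_0 = (1=0, 2=0, 3=1/3, 4=2/3)
  d_1[1] = 0*2/5 + 0*1/20 + 1/3*1/5 + 2/3*1/4 = 7/30
  d_1[2] = 0*7/20 + 0*9/20 + 1/3*1/5 + 2/3*3/5 = 7/15
  d_1[3] = 0*1/5 + 0*1/4 + 1/3*9/20 + 2/3*1/10 = 13/60
  d_1[4] = 0*1/20 + 0*1/4 + 1/3*3/20 + 2/3*1/20 = 1/12
d_1 = (1=7/30, 2=7/15, 3=13/60, 4=1/12)
  d_2[1] = 7/30*2/5 + 7/15*1/20 + 13/60*1/5 + 1/12*1/4 = 217/1200
  d_2[2] = 7/30*7/20 + 7/15*9/20 + 13/60*1/5 + 1/12*3/5 = 77/200
  d_2[3] = 7/30*1/5 + 7/15*1/4 + 13/60*9/20 + 1/12*1/10 = 323/1200
  d_2[4] = 7/30*1/20 + 7/15*1/4 + 13/60*3/20 + 1/12*1/20 = 33/200
d_2 = (1=217/1200, 2=77/200, 3=323/1200, 4=33/200)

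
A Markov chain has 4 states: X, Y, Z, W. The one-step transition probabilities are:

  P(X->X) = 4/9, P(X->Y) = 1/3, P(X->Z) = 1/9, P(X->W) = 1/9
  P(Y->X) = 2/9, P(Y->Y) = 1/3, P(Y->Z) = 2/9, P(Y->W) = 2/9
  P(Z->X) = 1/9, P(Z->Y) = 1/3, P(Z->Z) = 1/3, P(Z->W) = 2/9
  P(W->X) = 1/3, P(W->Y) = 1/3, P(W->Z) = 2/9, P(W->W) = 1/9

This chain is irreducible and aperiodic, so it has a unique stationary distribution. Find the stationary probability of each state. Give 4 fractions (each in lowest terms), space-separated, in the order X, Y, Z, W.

The stationary distribution satisfies pi = pi * P, i.e.:
  pi_X = 4/9*pi_X + 2/9*pi_Y + 1/9*pi_Z + 1/3*pi_W
  pi_Y = 1/3*pi_X + 1/3*pi_Y + 1/3*pi_Z + 1/3*pi_W
  pi_Z = 1/9*pi_X + 2/9*pi_Y + 1/3*pi_Z + 2/9*pi_W
  pi_W = 1/9*pi_X + 2/9*pi_Y + 2/9*pi_Z + 1/9*pi_W
with normalization: pi_X + pi_Y + pi_Z + pi_W = 1.

Using the first 3 balance equations plus normalization, the linear system A*pi = b is:
  [-5/9, 2/9, 1/9, 1/3] . pi = 0
  [1/3, -2/3, 1/3, 1/3] . pi = 0
  [1/9, 2/9, -2/3, 2/9] . pi = 0
  [1, 1, 1, 1] . pi = 1

Solving yields:
  pi_X = 26/93
  pi_Y = 1/3
  pi_Z = 20/93
  pi_W = 16/93

Verification (pi * P):
  26/93*4/9 + 1/3*2/9 + 20/93*1/9 + 16/93*1/3 = 26/93 = pi_X  (ok)
  26/93*1/3 + 1/3*1/3 + 20/93*1/3 + 16/93*1/3 = 1/3 = pi_Y  (ok)
  26/93*1/9 + 1/3*2/9 + 20/93*1/3 + 16/93*2/9 = 20/93 = pi_Z  (ok)
  26/93*1/9 + 1/3*2/9 + 20/93*2/9 + 16/93*1/9 = 16/93 = pi_W  (ok)

Answer: 26/93 1/3 20/93 16/93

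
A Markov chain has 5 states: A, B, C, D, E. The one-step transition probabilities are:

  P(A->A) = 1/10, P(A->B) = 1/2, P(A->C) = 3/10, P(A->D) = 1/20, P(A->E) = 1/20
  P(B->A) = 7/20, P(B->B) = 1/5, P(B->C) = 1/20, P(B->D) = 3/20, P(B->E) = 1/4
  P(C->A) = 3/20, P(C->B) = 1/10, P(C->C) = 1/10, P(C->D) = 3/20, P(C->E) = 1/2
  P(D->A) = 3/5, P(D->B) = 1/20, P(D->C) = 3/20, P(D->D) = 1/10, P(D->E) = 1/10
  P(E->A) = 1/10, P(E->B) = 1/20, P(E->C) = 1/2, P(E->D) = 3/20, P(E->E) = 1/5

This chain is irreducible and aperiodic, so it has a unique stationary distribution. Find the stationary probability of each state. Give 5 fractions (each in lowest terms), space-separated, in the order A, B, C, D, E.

Answer: 41829/190181 35955/190181 44593/190181 23185/190181 44619/190181

Derivation:
The stationary distribution satisfies pi = pi * P, i.e.:
  pi_A = 1/10*pi_A + 7/20*pi_B + 3/20*pi_C + 3/5*pi_D + 1/10*pi_E
  pi_B = 1/2*pi_A + 1/5*pi_B + 1/10*pi_C + 1/20*pi_D + 1/20*pi_E
  pi_C = 3/10*pi_A + 1/20*pi_B + 1/10*pi_C + 3/20*pi_D + 1/2*pi_E
  pi_D = 1/20*pi_A + 3/20*pi_B + 3/20*pi_C + 1/10*pi_D + 3/20*pi_E
  pi_E = 1/20*pi_A + 1/4*pi_B + 1/2*pi_C + 1/10*pi_D + 1/5*pi_E
with normalization: pi_A + pi_B + pi_C + pi_D + pi_E = 1.

Using the first 4 balance equations plus normalization, the linear system A*pi = b is:
  [-9/10, 7/20, 3/20, 3/5, 1/10] . pi = 0
  [1/2, -4/5, 1/10, 1/20, 1/20] . pi = 0
  [3/10, 1/20, -9/10, 3/20, 1/2] . pi = 0
  [1/20, 3/20, 3/20, -9/10, 3/20] . pi = 0
  [1, 1, 1, 1, 1] . pi = 1

Solving yields:
  pi_A = 41829/190181
  pi_B = 35955/190181
  pi_C = 44593/190181
  pi_D = 23185/190181
  pi_E = 44619/190181

Verification (pi * P):
  41829/190181*1/10 + 35955/190181*7/20 + 44593/190181*3/20 + 23185/190181*3/5 + 44619/190181*1/10 = 41829/190181 = pi_A  (ok)
  41829/190181*1/2 + 35955/190181*1/5 + 44593/190181*1/10 + 23185/190181*1/20 + 44619/190181*1/20 = 35955/190181 = pi_B  (ok)
  41829/190181*3/10 + 35955/190181*1/20 + 44593/190181*1/10 + 23185/190181*3/20 + 44619/190181*1/2 = 44593/190181 = pi_C  (ok)
  41829/190181*1/20 + 35955/190181*3/20 + 44593/190181*3/20 + 23185/190181*1/10 + 44619/190181*3/20 = 23185/190181 = pi_D  (ok)
  41829/190181*1/20 + 35955/190181*1/4 + 44593/190181*1/2 + 23185/190181*1/10 + 44619/190181*1/5 = 44619/190181 = pi_E  (ok)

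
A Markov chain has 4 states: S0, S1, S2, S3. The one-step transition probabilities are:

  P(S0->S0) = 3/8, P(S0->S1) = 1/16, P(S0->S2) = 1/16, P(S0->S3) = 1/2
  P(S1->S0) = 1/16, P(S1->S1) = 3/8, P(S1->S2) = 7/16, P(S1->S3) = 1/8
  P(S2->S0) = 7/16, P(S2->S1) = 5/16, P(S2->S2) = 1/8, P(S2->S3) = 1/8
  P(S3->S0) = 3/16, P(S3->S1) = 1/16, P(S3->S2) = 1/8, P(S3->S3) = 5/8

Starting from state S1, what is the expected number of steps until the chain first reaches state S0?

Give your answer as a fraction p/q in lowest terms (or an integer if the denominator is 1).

Let h_i = expected steps to first reach S0 from state i.
Boundary: h_S0 = 0.
First-step equations for the other states:
  h_S1 = 1 + 1/16*h_S0 + 3/8*h_S1 + 7/16*h_S2 + 1/8*h_S3
  h_S2 = 1 + 7/16*h_S0 + 5/16*h_S1 + 1/8*h_S2 + 1/8*h_S3
  h_S3 = 1 + 3/16*h_S0 + 1/16*h_S1 + 1/8*h_S2 + 5/8*h_S3

Substituting h_S0 = 0 and rearranging gives the linear system (I - Q) h = 1:
  [5/8, -7/16, -1/8] . (h_S1, h_S2, h_S3) = 1
  [-5/16, 7/8, -1/8] . (h_S1, h_S2, h_S3) = 1
  [-1/16, -1/8, 3/8] . (h_S1, h_S2, h_S3) = 1

Solving yields:
  h_S1 = 56/11
  h_S2 = 40/11
  h_S3 = 52/11

Starting state is S1, so the expected hitting time is h_S1 = 56/11.

Answer: 56/11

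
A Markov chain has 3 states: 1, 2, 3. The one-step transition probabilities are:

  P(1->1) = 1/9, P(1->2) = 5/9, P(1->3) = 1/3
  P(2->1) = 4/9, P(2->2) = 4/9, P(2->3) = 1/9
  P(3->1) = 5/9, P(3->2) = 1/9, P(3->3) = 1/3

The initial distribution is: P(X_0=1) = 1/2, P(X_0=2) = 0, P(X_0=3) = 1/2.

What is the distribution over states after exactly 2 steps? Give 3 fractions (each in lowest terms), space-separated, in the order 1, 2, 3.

Answer: 10/27 10/27 7/27

Derivation:
Propagating the distribution step by step (d_{t+1} = d_t * P):
d_0 = (1=1/2, 2=0, 3=1/2)
  d_1[1] = 1/2*1/9 + 0*4/9 + 1/2*5/9 = 1/3
  d_1[2] = 1/2*5/9 + 0*4/9 + 1/2*1/9 = 1/3
  d_1[3] = 1/2*1/3 + 0*1/9 + 1/2*1/3 = 1/3
d_1 = (1=1/3, 2=1/3, 3=1/3)
  d_2[1] = 1/3*1/9 + 1/3*4/9 + 1/3*5/9 = 10/27
  d_2[2] = 1/3*5/9 + 1/3*4/9 + 1/3*1/9 = 10/27
  d_2[3] = 1/3*1/3 + 1/3*1/9 + 1/3*1/3 = 7/27
d_2 = (1=10/27, 2=10/27, 3=7/27)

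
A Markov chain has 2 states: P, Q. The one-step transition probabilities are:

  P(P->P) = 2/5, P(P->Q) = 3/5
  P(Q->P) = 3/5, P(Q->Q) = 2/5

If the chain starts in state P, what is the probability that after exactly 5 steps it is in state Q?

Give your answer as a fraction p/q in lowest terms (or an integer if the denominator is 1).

Computing P^5 by repeated multiplication:
P^1 =
  P: [2/5, 3/5]
  Q: [3/5, 2/5]
P^2 =
  P: [13/25, 12/25]
  Q: [12/25, 13/25]
P^3 =
  P: [62/125, 63/125]
  Q: [63/125, 62/125]
P^4 =
  P: [313/625, 312/625]
  Q: [312/625, 313/625]
P^5 =
  P: [1562/3125, 1563/3125]
  Q: [1563/3125, 1562/3125]

(P^5)[P -> Q] = 1563/3125

Answer: 1563/3125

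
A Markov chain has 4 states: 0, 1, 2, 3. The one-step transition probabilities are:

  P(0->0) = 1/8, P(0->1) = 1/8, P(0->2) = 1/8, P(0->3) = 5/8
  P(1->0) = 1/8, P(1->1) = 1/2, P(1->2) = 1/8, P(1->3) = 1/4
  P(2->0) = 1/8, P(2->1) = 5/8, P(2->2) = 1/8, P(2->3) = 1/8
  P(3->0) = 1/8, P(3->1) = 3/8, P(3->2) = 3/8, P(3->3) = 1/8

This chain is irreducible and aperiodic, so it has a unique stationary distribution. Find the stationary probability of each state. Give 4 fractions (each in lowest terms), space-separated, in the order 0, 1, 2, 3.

Answer: 1/8 33/74 55/296 9/37

Derivation:
The stationary distribution satisfies pi = pi * P, i.e.:
  pi_0 = 1/8*pi_0 + 1/8*pi_1 + 1/8*pi_2 + 1/8*pi_3
  pi_1 = 1/8*pi_0 + 1/2*pi_1 + 5/8*pi_2 + 3/8*pi_3
  pi_2 = 1/8*pi_0 + 1/8*pi_1 + 1/8*pi_2 + 3/8*pi_3
  pi_3 = 5/8*pi_0 + 1/4*pi_1 + 1/8*pi_2 + 1/8*pi_3
with normalization: pi_0 + pi_1 + pi_2 + pi_3 = 1.

Using the first 3 balance equations plus normalization, the linear system A*pi = b is:
  [-7/8, 1/8, 1/8, 1/8] . pi = 0
  [1/8, -1/2, 5/8, 3/8] . pi = 0
  [1/8, 1/8, -7/8, 3/8] . pi = 0
  [1, 1, 1, 1] . pi = 1

Solving yields:
  pi_0 = 1/8
  pi_1 = 33/74
  pi_2 = 55/296
  pi_3 = 9/37

Verification (pi * P):
  1/8*1/8 + 33/74*1/8 + 55/296*1/8 + 9/37*1/8 = 1/8 = pi_0  (ok)
  1/8*1/8 + 33/74*1/2 + 55/296*5/8 + 9/37*3/8 = 33/74 = pi_1  (ok)
  1/8*1/8 + 33/74*1/8 + 55/296*1/8 + 9/37*3/8 = 55/296 = pi_2  (ok)
  1/8*5/8 + 33/74*1/4 + 55/296*1/8 + 9/37*1/8 = 9/37 = pi_3  (ok)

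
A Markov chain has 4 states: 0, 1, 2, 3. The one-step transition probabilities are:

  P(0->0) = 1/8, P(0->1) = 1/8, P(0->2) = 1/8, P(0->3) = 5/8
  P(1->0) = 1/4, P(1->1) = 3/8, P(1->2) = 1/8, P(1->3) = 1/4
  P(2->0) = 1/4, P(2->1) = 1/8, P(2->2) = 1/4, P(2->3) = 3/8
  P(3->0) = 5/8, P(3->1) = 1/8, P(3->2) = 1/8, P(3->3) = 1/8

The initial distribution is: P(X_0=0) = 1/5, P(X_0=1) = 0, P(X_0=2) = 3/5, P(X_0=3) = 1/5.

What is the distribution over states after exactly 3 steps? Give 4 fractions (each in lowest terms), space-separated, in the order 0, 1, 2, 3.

Propagating the distribution step by step (d_{t+1} = d_t * P):
d_0 = (0=1/5, 1=0, 2=3/5, 3=1/5)
  d_1[0] = 1/5*1/8 + 0*1/4 + 3/5*1/4 + 1/5*5/8 = 3/10
  d_1[1] = 1/5*1/8 + 0*3/8 + 3/5*1/8 + 1/5*1/8 = 1/8
  d_1[2] = 1/5*1/8 + 0*1/8 + 3/5*1/4 + 1/5*1/8 = 1/5
  d_1[3] = 1/5*5/8 + 0*1/4 + 3/5*3/8 + 1/5*1/8 = 3/8
d_1 = (0=3/10, 1=1/8, 2=1/5, 3=3/8)
  d_2[0] = 3/10*1/8 + 1/8*1/4 + 1/5*1/4 + 3/8*5/8 = 113/320
  d_2[1] = 3/10*1/8 + 1/8*3/8 + 1/5*1/8 + 3/8*1/8 = 5/32
  d_2[2] = 3/10*1/8 + 1/8*1/8 + 1/5*1/4 + 3/8*1/8 = 3/20
  d_2[3] = 3/10*5/8 + 1/8*1/4 + 1/5*3/8 + 3/8*1/8 = 109/320
d_2 = (0=113/320, 1=5/32, 2=3/20, 3=109/320)
  d_3[0] = 113/320*1/8 + 5/32*1/4 + 3/20*1/4 + 109/320*5/8 = 427/1280
  d_3[1] = 113/320*1/8 + 5/32*3/8 + 3/20*1/8 + 109/320*1/8 = 21/128
  d_3[2] = 113/320*1/8 + 5/32*1/8 + 3/20*1/4 + 109/320*1/8 = 23/160
  d_3[3] = 113/320*5/8 + 5/32*1/4 + 3/20*3/8 + 109/320*1/8 = 459/1280
d_3 = (0=427/1280, 1=21/128, 2=23/160, 3=459/1280)

Answer: 427/1280 21/128 23/160 459/1280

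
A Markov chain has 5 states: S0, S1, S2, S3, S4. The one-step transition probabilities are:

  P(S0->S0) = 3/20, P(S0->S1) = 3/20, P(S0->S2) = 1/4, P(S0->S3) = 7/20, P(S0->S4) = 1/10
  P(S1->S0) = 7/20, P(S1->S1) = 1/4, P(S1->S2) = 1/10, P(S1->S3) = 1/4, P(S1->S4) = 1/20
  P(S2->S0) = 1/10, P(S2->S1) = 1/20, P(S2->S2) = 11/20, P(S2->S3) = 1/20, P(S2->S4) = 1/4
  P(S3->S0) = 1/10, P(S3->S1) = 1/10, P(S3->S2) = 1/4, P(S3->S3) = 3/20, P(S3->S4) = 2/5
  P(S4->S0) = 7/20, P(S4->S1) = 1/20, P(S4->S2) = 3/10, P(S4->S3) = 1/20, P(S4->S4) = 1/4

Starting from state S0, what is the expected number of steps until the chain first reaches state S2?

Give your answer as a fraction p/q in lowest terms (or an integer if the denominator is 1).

Let h_i = expected steps to first reach S2 from state i.
Boundary: h_S2 = 0.
First-step equations for the other states:
  h_S0 = 1 + 3/20*h_S0 + 3/20*h_S1 + 1/4*h_S2 + 7/20*h_S3 + 1/10*h_S4
  h_S1 = 1 + 7/20*h_S0 + 1/4*h_S1 + 1/10*h_S2 + 1/4*h_S3 + 1/20*h_S4
  h_S3 = 1 + 1/10*h_S0 + 1/10*h_S1 + 1/4*h_S2 + 3/20*h_S3 + 2/5*h_S4
  h_S4 = 1 + 7/20*h_S0 + 1/20*h_S1 + 3/10*h_S2 + 1/20*h_S3 + 1/4*h_S4

Substituting h_S2 = 0 and rearranging gives the linear system (I - Q) h = 1:
  [17/20, -3/20, -7/20, -1/10] . (h_S0, h_S1, h_S3, h_S4) = 1
  [-7/20, 3/4, -1/4, -1/20] . (h_S0, h_S1, h_S3, h_S4) = 1
  [-1/10, -1/10, 17/20, -2/5] . (h_S0, h_S1, h_S3, h_S4) = 1
  [-7/20, -1/20, -1/20, 3/4] . (h_S0, h_S1, h_S3, h_S4) = 1

Solving yields:
  h_S0 = 1973/473
  h_S1 = 2315/473
  h_S3 = 1924/473
  h_S4 = 1834/473

Starting state is S0, so the expected hitting time is h_S0 = 1973/473.

Answer: 1973/473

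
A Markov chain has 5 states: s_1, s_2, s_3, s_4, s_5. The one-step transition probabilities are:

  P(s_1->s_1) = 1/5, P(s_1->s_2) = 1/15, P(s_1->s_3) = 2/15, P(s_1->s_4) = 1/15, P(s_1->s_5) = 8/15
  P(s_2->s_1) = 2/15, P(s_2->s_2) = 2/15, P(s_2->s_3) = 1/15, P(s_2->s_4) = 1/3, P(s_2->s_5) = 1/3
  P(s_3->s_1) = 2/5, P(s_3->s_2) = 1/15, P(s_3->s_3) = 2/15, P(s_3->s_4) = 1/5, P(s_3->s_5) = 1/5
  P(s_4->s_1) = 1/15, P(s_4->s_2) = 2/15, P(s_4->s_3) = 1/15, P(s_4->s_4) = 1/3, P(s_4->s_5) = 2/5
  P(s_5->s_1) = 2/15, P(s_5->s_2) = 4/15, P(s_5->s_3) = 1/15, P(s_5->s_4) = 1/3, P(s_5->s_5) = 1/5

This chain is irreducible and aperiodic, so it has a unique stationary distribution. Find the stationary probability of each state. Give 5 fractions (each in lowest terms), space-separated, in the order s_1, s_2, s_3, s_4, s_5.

Answer: 206/1411 7759/47974 231/2822 400/1411 7842/23987

Derivation:
The stationary distribution satisfies pi = pi * P, i.e.:
  pi_s_1 = 1/5*pi_s_1 + 2/15*pi_s_2 + 2/5*pi_s_3 + 1/15*pi_s_4 + 2/15*pi_s_5
  pi_s_2 = 1/15*pi_s_1 + 2/15*pi_s_2 + 1/15*pi_s_3 + 2/15*pi_s_4 + 4/15*pi_s_5
  pi_s_3 = 2/15*pi_s_1 + 1/15*pi_s_2 + 2/15*pi_s_3 + 1/15*pi_s_4 + 1/15*pi_s_5
  pi_s_4 = 1/15*pi_s_1 + 1/3*pi_s_2 + 1/5*pi_s_3 + 1/3*pi_s_4 + 1/3*pi_s_5
  pi_s_5 = 8/15*pi_s_1 + 1/3*pi_s_2 + 1/5*pi_s_3 + 2/5*pi_s_4 + 1/5*pi_s_5
with normalization: pi_s_1 + pi_s_2 + pi_s_3 + pi_s_4 + pi_s_5 = 1.

Using the first 4 balance equations plus normalization, the linear system A*pi = b is:
  [-4/5, 2/15, 2/5, 1/15, 2/15] . pi = 0
  [1/15, -13/15, 1/15, 2/15, 4/15] . pi = 0
  [2/15, 1/15, -13/15, 1/15, 1/15] . pi = 0
  [1/15, 1/3, 1/5, -2/3, 1/3] . pi = 0
  [1, 1, 1, 1, 1] . pi = 1

Solving yields:
  pi_s_1 = 206/1411
  pi_s_2 = 7759/47974
  pi_s_3 = 231/2822
  pi_s_4 = 400/1411
  pi_s_5 = 7842/23987

Verification (pi * P):
  206/1411*1/5 + 7759/47974*2/15 + 231/2822*2/5 + 400/1411*1/15 + 7842/23987*2/15 = 206/1411 = pi_s_1  (ok)
  206/1411*1/15 + 7759/47974*2/15 + 231/2822*1/15 + 400/1411*2/15 + 7842/23987*4/15 = 7759/47974 = pi_s_2  (ok)
  206/1411*2/15 + 7759/47974*1/15 + 231/2822*2/15 + 400/1411*1/15 + 7842/23987*1/15 = 231/2822 = pi_s_3  (ok)
  206/1411*1/15 + 7759/47974*1/3 + 231/2822*1/5 + 400/1411*1/3 + 7842/23987*1/3 = 400/1411 = pi_s_4  (ok)
  206/1411*8/15 + 7759/47974*1/3 + 231/2822*1/5 + 400/1411*2/5 + 7842/23987*1/5 = 7842/23987 = pi_s_5  (ok)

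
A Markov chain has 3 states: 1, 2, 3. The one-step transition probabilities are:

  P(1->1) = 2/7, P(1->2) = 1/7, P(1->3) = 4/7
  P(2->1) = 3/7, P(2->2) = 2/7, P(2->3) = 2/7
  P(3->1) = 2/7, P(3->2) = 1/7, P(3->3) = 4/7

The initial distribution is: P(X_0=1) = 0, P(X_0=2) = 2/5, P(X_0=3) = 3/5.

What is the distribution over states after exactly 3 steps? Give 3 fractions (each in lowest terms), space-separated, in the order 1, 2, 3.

Answer: 76/245 41/245 128/245

Derivation:
Propagating the distribution step by step (d_{t+1} = d_t * P):
d_0 = (1=0, 2=2/5, 3=3/5)
  d_1[1] = 0*2/7 + 2/5*3/7 + 3/5*2/7 = 12/35
  d_1[2] = 0*1/7 + 2/5*2/7 + 3/5*1/7 = 1/5
  d_1[3] = 0*4/7 + 2/5*2/7 + 3/5*4/7 = 16/35
d_1 = (1=12/35, 2=1/5, 3=16/35)
  d_2[1] = 12/35*2/7 + 1/5*3/7 + 16/35*2/7 = 11/35
  d_2[2] = 12/35*1/7 + 1/5*2/7 + 16/35*1/7 = 6/35
  d_2[3] = 12/35*4/7 + 1/5*2/7 + 16/35*4/7 = 18/35
d_2 = (1=11/35, 2=6/35, 3=18/35)
  d_3[1] = 11/35*2/7 + 6/35*3/7 + 18/35*2/7 = 76/245
  d_3[2] = 11/35*1/7 + 6/35*2/7 + 18/35*1/7 = 41/245
  d_3[3] = 11/35*4/7 + 6/35*2/7 + 18/35*4/7 = 128/245
d_3 = (1=76/245, 2=41/245, 3=128/245)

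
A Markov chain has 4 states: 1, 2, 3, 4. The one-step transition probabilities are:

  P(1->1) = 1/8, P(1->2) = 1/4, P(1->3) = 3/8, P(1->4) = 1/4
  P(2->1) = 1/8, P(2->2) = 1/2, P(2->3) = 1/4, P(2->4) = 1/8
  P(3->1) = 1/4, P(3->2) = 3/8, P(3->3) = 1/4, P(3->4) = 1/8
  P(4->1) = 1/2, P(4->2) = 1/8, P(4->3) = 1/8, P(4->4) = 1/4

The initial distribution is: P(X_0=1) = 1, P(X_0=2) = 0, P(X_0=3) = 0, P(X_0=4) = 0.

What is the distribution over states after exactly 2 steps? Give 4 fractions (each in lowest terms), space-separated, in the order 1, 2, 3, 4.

Answer: 17/64 21/64 15/64 11/64

Derivation:
Propagating the distribution step by step (d_{t+1} = d_t * P):
d_0 = (1=1, 2=0, 3=0, 4=0)
  d_1[1] = 1*1/8 + 0*1/8 + 0*1/4 + 0*1/2 = 1/8
  d_1[2] = 1*1/4 + 0*1/2 + 0*3/8 + 0*1/8 = 1/4
  d_1[3] = 1*3/8 + 0*1/4 + 0*1/4 + 0*1/8 = 3/8
  d_1[4] = 1*1/4 + 0*1/8 + 0*1/8 + 0*1/4 = 1/4
d_1 = (1=1/8, 2=1/4, 3=3/8, 4=1/4)
  d_2[1] = 1/8*1/8 + 1/4*1/8 + 3/8*1/4 + 1/4*1/2 = 17/64
  d_2[2] = 1/8*1/4 + 1/4*1/2 + 3/8*3/8 + 1/4*1/8 = 21/64
  d_2[3] = 1/8*3/8 + 1/4*1/4 + 3/8*1/4 + 1/4*1/8 = 15/64
  d_2[4] = 1/8*1/4 + 1/4*1/8 + 3/8*1/8 + 1/4*1/4 = 11/64
d_2 = (1=17/64, 2=21/64, 3=15/64, 4=11/64)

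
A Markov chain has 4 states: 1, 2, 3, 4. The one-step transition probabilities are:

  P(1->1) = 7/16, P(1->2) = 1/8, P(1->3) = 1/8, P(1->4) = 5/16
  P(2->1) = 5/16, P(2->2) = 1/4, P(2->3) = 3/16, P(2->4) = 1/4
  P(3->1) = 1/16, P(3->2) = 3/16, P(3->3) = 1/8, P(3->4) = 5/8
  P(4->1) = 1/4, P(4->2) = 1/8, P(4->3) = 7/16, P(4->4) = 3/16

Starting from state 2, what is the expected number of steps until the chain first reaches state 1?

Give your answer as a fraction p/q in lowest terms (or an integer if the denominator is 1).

Answer: 4240/971

Derivation:
Let h_i = expected steps to first reach 1 from state i.
Boundary: h_1 = 0.
First-step equations for the other states:
  h_2 = 1 + 5/16*h_1 + 1/4*h_2 + 3/16*h_3 + 1/4*h_4
  h_3 = 1 + 1/16*h_1 + 3/16*h_2 + 1/8*h_3 + 5/8*h_4
  h_4 = 1 + 1/4*h_1 + 1/8*h_2 + 7/16*h_3 + 3/16*h_4

Substituting h_1 = 0 and rearranging gives the linear system (I - Q) h = 1:
  [3/4, -3/16, -1/4] . (h_2, h_3, h_4) = 1
  [-3/16, 7/8, -5/8] . (h_2, h_3, h_4) = 1
  [-1/8, -7/16, 13/16] . (h_2, h_3, h_4) = 1

Solving yields:
  h_2 = 4240/971
  h_3 = 5424/971
  h_4 = 4768/971

Starting state is 2, so the expected hitting time is h_2 = 4240/971.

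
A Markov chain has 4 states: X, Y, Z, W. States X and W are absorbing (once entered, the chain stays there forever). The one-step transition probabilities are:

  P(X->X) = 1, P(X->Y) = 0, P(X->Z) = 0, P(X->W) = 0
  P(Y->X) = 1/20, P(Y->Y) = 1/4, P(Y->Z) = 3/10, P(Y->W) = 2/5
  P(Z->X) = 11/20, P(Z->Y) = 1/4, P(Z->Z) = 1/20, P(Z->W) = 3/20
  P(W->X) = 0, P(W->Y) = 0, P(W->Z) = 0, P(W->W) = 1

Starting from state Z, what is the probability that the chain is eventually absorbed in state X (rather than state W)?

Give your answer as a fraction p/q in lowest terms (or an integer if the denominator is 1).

Answer: 2/3

Derivation:
Let a_i = P(absorbed in X | start in state i).
Boundary conditions: a_X = 1, a_W = 0.
For each transient state i, a_i = sum_j P(i->j) * a_j:
  a_Y = 1/20*a_X + 1/4*a_Y + 3/10*a_Z + 2/5*a_W
  a_Z = 11/20*a_X + 1/4*a_Y + 1/20*a_Z + 3/20*a_W

Substituting a_X = 1 and a_W = 0, rearrange to (I - Q) a = r where r[i] = P(i -> X):
  [3/4, -3/10] . (a_Y, a_Z) = 1/20
  [-1/4, 19/20] . (a_Y, a_Z) = 11/20

Solving yields:
  a_Y = 1/3
  a_Z = 2/3

Starting state is Z, so the absorption probability is a_Z = 2/3.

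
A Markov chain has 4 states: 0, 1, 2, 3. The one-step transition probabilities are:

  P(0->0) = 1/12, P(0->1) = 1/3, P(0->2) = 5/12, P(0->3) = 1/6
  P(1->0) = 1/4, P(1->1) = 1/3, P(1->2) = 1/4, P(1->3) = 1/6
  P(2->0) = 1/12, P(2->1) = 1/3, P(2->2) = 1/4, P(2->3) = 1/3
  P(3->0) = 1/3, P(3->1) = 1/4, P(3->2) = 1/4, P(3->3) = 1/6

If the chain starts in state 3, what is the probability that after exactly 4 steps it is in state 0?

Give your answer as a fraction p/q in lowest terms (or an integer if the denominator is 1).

Answer: 329/1728

Derivation:
Computing P^4 by repeated multiplication:
P^1 =
  0: [1/12, 1/3, 5/12, 1/6]
  1: [1/4, 1/3, 1/4, 1/6]
  2: [1/12, 1/3, 1/4, 1/3]
  3: [1/3, 1/4, 1/4, 1/6]
P^2 =
  0: [13/72, 23/72, 19/72, 17/72]
  1: [13/72, 23/72, 7/24, 5/24]
  2: [2/9, 11/36, 19/72, 5/24]
  3: [1/6, 23/72, 11/36, 5/24]
P^3 =
  0: [169/864, 271/864, 121/432, 91/432]
  1: [163/864, 91/288, 121/432, 31/144]
  2: [161/864, 91/288, 31/108, 91/432]
  3: [163/864, 91/288, 5/18, 47/216]
P^4 =
  0: [61/324, 1637/5184, 1465/5184, 553/2592]
  1: [41/216, 545/1728, 1459/5184, 553/2592]
  2: [163/864, 1637/5184, 1457/5184, 139/648]
  3: [329/1728, 817/2592, 1459/5184, 23/108]

(P^4)[3 -> 0] = 329/1728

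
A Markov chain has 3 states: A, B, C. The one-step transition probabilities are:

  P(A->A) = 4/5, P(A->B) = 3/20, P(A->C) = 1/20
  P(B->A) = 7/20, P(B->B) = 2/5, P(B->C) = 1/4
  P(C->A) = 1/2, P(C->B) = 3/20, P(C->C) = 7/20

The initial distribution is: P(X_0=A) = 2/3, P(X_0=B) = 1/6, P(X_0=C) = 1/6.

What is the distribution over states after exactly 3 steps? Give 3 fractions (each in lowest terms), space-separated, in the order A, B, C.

Answer: 10759/16000 383/1920 1537/12000

Derivation:
Propagating the distribution step by step (d_{t+1} = d_t * P):
d_0 = (A=2/3, B=1/6, C=1/6)
  d_1[A] = 2/3*4/5 + 1/6*7/20 + 1/6*1/2 = 27/40
  d_1[B] = 2/3*3/20 + 1/6*2/5 + 1/6*3/20 = 23/120
  d_1[C] = 2/3*1/20 + 1/6*1/4 + 1/6*7/20 = 2/15
d_1 = (A=27/40, B=23/120, C=2/15)
  d_2[A] = 27/40*4/5 + 23/120*7/20 + 2/15*1/2 = 539/800
  d_2[B] = 27/40*3/20 + 23/120*2/5 + 2/15*3/20 = 19/96
  d_2[C] = 27/40*1/20 + 23/120*1/4 + 2/15*7/20 = 77/600
d_2 = (A=539/800, B=19/96, C=77/600)
  d_3[A] = 539/800*4/5 + 19/96*7/20 + 77/600*1/2 = 10759/16000
  d_3[B] = 539/800*3/20 + 19/96*2/5 + 77/600*3/20 = 383/1920
  d_3[C] = 539/800*1/20 + 19/96*1/4 + 77/600*7/20 = 1537/12000
d_3 = (A=10759/16000, B=383/1920, C=1537/12000)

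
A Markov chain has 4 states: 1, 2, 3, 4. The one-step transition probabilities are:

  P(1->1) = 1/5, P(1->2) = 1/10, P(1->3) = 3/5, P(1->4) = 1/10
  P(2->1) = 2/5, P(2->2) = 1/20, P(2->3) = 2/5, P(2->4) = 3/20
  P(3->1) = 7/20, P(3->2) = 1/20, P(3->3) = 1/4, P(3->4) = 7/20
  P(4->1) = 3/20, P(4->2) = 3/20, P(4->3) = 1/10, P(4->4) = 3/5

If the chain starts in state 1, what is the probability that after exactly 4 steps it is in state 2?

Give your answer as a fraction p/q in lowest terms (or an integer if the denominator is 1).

Answer: 307/3200

Derivation:
Computing P^4 by repeated multiplication:
P^1 =
  1: [1/5, 1/10, 3/5, 1/10]
  2: [2/5, 1/20, 2/5, 3/20]
  3: [7/20, 1/20, 1/4, 7/20]
  4: [3/20, 3/20, 1/10, 3/5]
P^2 =
  1: [61/200, 7/100, 8/25, 61/200]
  2: [21/80, 17/200, 3/8, 111/400]
  3: [23/100, 41/400, 131/400, 17/50]
  4: [43/200, 47/400, 47/200, 173/400]
P^3 =
  1: [987/4000, 383/4000, 643/2000, 42/125]
  2: [83/320, 727/8000, 313/1000, 1347/4000]
  3: [2021/8000, 191/2000, 2359/8000, 357/1000]
  4: [1897/8000, 13/125, 139/500, 3047/8000]
P^4 =
  1: [10023/40000, 307/3200, 12013/40000, 28253/80000]
  2: [19863/80000, 15463/160000, 3039/10000, 56187/160000]
  3: [39277/160000, 15733/160000, 47871/160000, 57119/160000]
  4: [38953/160000, 15991/160000, 23317/80000, 29211/80000]

(P^4)[1 -> 2] = 307/3200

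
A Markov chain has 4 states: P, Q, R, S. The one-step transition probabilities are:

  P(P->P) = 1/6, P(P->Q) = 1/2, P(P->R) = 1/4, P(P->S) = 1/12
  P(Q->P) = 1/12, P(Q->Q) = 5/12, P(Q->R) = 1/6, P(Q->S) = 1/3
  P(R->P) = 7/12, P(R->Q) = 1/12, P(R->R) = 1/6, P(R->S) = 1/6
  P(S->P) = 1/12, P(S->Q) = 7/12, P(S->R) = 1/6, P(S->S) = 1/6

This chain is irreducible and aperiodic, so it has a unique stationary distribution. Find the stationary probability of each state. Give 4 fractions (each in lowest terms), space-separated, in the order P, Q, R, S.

Answer: 4/21 20/49 23/126 193/882

Derivation:
The stationary distribution satisfies pi = pi * P, i.e.:
  pi_P = 1/6*pi_P + 1/12*pi_Q + 7/12*pi_R + 1/12*pi_S
  pi_Q = 1/2*pi_P + 5/12*pi_Q + 1/12*pi_R + 7/12*pi_S
  pi_R = 1/4*pi_P + 1/6*pi_Q + 1/6*pi_R + 1/6*pi_S
  pi_S = 1/12*pi_P + 1/3*pi_Q + 1/6*pi_R + 1/6*pi_S
with normalization: pi_P + pi_Q + pi_R + pi_S = 1.

Using the first 3 balance equations plus normalization, the linear system A*pi = b is:
  [-5/6, 1/12, 7/12, 1/12] . pi = 0
  [1/2, -7/12, 1/12, 7/12] . pi = 0
  [1/4, 1/6, -5/6, 1/6] . pi = 0
  [1, 1, 1, 1] . pi = 1

Solving yields:
  pi_P = 4/21
  pi_Q = 20/49
  pi_R = 23/126
  pi_S = 193/882

Verification (pi * P):
  4/21*1/6 + 20/49*1/12 + 23/126*7/12 + 193/882*1/12 = 4/21 = pi_P  (ok)
  4/21*1/2 + 20/49*5/12 + 23/126*1/12 + 193/882*7/12 = 20/49 = pi_Q  (ok)
  4/21*1/4 + 20/49*1/6 + 23/126*1/6 + 193/882*1/6 = 23/126 = pi_R  (ok)
  4/21*1/12 + 20/49*1/3 + 23/126*1/6 + 193/882*1/6 = 193/882 = pi_S  (ok)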